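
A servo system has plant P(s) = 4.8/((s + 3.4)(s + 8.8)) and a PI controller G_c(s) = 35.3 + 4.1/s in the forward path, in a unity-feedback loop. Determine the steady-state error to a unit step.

The open loop G_c(s)P(s) has a pole at the origin (type 1), so the static position error constant is infinite and e_ss = 1/(1+∞) = 0.

0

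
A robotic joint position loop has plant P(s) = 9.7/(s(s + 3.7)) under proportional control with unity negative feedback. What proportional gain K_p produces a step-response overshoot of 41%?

From %OS = 100·exp(−πζ/√(1−ζ²)) = 41%, ζ = −ln(0.41)/√(π²+ln²(0.41)) = 0.273.
Characteristic equation s² + 3.7s + 9.7K_p = 0 gives ζ = 3.7/(2√(9.7K_p)).
Setting ζ = 0.273: √(9.7K_p) = 3.7/(2·0.273) = 6.776, so K_p = 45.91/9.7 = 4.73.

K_p = 4.73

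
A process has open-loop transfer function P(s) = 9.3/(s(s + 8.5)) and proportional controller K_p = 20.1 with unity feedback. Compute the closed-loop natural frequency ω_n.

ω_n = 13.7 rad/s

With unity feedback the closed-loop characteristic equation is s² + 8.5s + 20.1·9.3 = s² + 8.5s + 186.9 = 0.
Matching s² + 2ζω_n s + ω_n²: ω_n = √186.9 = 13.67 rad/s and 2ζω_n = 8.5, so ζ = 8.5/(2·13.67) = 0.311.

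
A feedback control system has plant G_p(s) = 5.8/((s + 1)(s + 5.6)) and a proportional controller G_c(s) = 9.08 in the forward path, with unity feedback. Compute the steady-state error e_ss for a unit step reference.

0.0961

The loop is type 0. Static position error constant K_pos = G_c(0)·G_p(0) = 9.08·1.036 = 9.404.
Steady-state error to a unit step: e_ss = 1/(1+K_pos) = 1/10.4 = 0.0961.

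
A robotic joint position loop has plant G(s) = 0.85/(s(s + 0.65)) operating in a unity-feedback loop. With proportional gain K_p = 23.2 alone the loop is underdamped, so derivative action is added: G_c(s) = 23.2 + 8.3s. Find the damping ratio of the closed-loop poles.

ζ = 0.868

Forward path: (23.2 + 8.3s)·0.85/(s(s+0.65)). The closed-loop characteristic equation is s² + (0.65 + 0.85·8.3)s + 0.85·23.2 = 0.
That is s² + 7.705s + 19.72 = 0, so ω_n = 4.441 rad/s and ζ = 7.705/(2·4.441) = 0.8675.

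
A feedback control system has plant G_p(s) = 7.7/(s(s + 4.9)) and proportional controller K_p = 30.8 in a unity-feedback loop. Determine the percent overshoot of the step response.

Closed-loop characteristic equation: s² + 4.9s + 237.2 = 0, so ω_n = 15.4 rad/s and ζ = 4.9/(2·15.4) = 0.1591.
%OS = 100·exp(−πζ/√(1−ζ²)) = 100·exp(−π·0.1591/√0.9747) = 60.3%.

60.3%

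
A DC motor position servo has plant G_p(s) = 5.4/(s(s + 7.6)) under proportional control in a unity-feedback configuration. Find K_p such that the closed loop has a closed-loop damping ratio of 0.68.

Closed-loop characteristic equation: s² + 7.6s + K_p·5.4 = 0.
So ω_n = √(5.4K_p) and 2ζω_n = 7.6, giving ζ = 7.6/(2√(5.4K_p)).
Setting ζ = 0.68: √(5.4K_p) = 7.6/(2·0.68) = 5.588, so K_p = 31.23/5.4 = 5.78.

K_p = 5.78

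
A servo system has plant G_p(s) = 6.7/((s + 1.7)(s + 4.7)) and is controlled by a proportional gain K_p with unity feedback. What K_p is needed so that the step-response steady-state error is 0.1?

K_p = 10.7

The loop is type 0, so e_ss(step) = 1/(1 + K_pos) with K_pos = K_p·G_p(0).
G_p(0) = 0.8385. Require 1/(1 + K_p·0.8385) = 0.1, so 1 + 0.8385·K_p = 10.
K_p = (10 − 1)/0.8385 = 10.7.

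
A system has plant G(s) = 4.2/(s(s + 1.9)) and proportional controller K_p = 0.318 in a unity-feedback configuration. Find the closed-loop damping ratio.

With unity feedback the closed-loop characteristic equation is s² + 1.9s + 0.318·4.2 = s² + 1.9s + 1.336 = 0.
Matching s² + 2ζω_n s + ω_n²: ω_n = √1.336 = 1.156 rad/s and 2ζω_n = 1.9, so ζ = 1.9/(2·1.156) = 0.822.

ζ = 0.822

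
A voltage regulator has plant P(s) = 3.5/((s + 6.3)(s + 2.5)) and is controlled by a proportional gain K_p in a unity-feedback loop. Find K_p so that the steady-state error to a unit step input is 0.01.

The loop is type 0, so e_ss(step) = 1/(1 + K_pos) with K_pos = K_p·P(0).
P(0) = 0.2222. Require 1/(1 + K_p·0.2222) = 0.01, so 1 + 0.2222·K_p = 100.
K_p = (100 − 1)/0.2222 = 446.

K_p = 446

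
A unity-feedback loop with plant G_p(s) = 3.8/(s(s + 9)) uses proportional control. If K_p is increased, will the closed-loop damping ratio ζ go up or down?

ζ = 9/(2√(3.8K_p)); increasing K_p raises the denominator, so ζ falls.

decrease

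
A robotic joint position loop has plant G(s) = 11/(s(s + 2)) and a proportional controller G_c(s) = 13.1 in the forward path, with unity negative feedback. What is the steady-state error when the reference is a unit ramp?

The loop has one pole at the origin (type 1). Velocity error constant K_v = lim_{s→0} s·G_c(s)G(s) = 13.1·11/2 = 72.05.
Steady-state error to a unit ramp: e_ss = 1/K_v = 0.0139.

0.0139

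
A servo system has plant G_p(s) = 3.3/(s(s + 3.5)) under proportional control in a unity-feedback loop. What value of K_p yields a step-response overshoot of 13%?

From %OS = 100·exp(−πζ/√(1−ζ²)) = 13%, ζ = −ln(0.13)/√(π²+ln²(0.13)) = 0.5446.
Characteristic equation s² + 3.5s + 3.3K_p = 0 gives ζ = 3.5/(2√(3.3K_p)).
Setting ζ = 0.5446: √(3.3K_p) = 3.5/(2·0.5446) = 3.213, so K_p = 10.32/3.3 = 3.13.

K_p = 3.13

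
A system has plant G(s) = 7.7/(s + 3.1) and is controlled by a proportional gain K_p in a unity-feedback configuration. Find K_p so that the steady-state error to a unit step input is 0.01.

K_p = 39.9

Steady-state error for a unit step on this type-0 loop is 1/(1 + K_p·G(0)).
G(0) = 2.484. Require 1/(1 + K_p·2.484) = 0.01, so 1 + 2.484·K_p = 100.
K_p = (100 − 1)/2.484 = 39.9.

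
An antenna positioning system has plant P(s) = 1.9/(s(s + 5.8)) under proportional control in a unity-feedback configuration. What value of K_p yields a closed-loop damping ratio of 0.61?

K_p = 11.9

Closed-loop characteristic equation: s² + 5.8s + K_p·1.9 = 0.
So ω_n = √(1.9K_p) and 2ζω_n = 5.8, giving ζ = 5.8/(2√(1.9K_p)).
Setting ζ = 0.61: √(1.9K_p) = 5.8/(2·0.61) = 4.754, so K_p = 22.6/1.9 = 11.9.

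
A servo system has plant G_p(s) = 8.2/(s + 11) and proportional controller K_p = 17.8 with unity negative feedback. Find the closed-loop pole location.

Closed-loop transfer function: T(s) = K_p·G_p(s)/(1 + K_p·G_p(s)) = 146/(s + 11 + 146) = 146/(s + 157).
The closed-loop pole is at s = −157.

s = -157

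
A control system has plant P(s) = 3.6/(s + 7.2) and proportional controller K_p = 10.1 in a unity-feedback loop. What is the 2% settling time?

Closed-loop transfer function: T(s) = K_p·P(s)/(1 + K_p·P(s)) = 36.36/(s + 7.2 + 36.36) = 36.36/(s + 43.56).
Time constant τ = 1/43.56 = 0.02296 s, so the 2% settling time is about 4τ = 0.0918 s.

T_s ≈ 0.0918 s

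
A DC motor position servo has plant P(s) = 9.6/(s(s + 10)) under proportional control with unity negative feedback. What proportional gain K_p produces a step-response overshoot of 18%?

From %OS = 100·exp(−πζ/√(1−ζ²)) = 18%, ζ = −ln(0.18)/√(π²+ln²(0.18)) = 0.4791.
Characteristic equation s² + 10s + 9.6K_p = 0 gives ζ = 10/(2√(9.6K_p)).
Setting ζ = 0.4791: √(9.6K_p) = 10/(2·0.4791) = 10.44, so K_p = 108.9/9.6 = 11.3.

K_p = 11.3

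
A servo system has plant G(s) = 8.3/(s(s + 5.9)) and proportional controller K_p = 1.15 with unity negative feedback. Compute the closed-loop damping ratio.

ζ = 0.955

With unity feedback the closed-loop characteristic equation is s² + 5.9s + 1.15·8.3 = s² + 5.9s + 9.545 = 0.
So ω_n² = 9.545 ⇒ ω_n = 3.089 rad/s, and ζ = 5.9/(2ω_n) = 0.955.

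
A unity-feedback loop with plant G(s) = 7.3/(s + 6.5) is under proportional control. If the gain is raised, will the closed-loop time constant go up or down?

The closed-loop bandwidth 6.5+K_p·7.3 grows with K_p, so τ shrinks.

decrease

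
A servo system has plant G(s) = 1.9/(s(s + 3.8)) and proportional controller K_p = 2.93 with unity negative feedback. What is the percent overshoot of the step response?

1.4%

From 1 + K_pG(s) = 0: s² + 3.8s + 5.567 = 0 ⇒ ω_n = 2.359, ζ = 0.8053.
%OS = 100·exp(−πζ/√(1−ζ²)) = 100·exp(−π·0.8053/√0.3515) = 1.4%.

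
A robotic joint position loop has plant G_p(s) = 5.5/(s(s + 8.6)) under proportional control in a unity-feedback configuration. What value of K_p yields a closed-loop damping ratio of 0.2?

K_p = 84

Closed-loop characteristic equation: s² + 8.6s + K_p·5.5 = 0.
So ω_n = √(5.5K_p) and 2ζω_n = 8.6, giving ζ = 8.6/(2√(5.5K_p)).
Setting ζ = 0.2: √(5.5K_p) = 8.6/(2·0.2) = 21.5, so K_p = 462.2/5.5 = 84.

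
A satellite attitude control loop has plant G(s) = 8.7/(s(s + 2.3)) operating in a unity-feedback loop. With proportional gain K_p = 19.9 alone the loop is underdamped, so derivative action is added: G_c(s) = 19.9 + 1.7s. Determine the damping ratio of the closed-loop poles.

ζ = 0.649

Forward path: (19.9 + 1.7s)·8.7/(s(s+2.3)). The closed-loop characteristic equation is s² + (2.3 + 8.7·1.7)s + 8.7·19.9 = 0.
That is s² + 17.09s + 173.1 = 0, so ω_n = 13.16 rad/s and ζ = 17.09/(2·13.16) = 0.6494.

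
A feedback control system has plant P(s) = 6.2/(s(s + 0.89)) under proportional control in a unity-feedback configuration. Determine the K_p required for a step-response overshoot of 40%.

From %OS = 100·exp(−πζ/√(1−ζ²)) = 40%, ζ = −ln(0.4)/√(π²+ln²(0.4)) = 0.28.
Characteristic equation s² + 0.89s + 6.2K_p = 0 gives ζ = 0.89/(2√(6.2K_p)).
Setting ζ = 0.28: √(6.2K_p) = 0.89/(2·0.28) = 1.589, so K_p = 2.526/6.2 = 0.407.

K_p = 0.407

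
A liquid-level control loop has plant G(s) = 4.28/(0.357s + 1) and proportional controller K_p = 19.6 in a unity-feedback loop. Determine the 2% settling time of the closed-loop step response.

Closed loop: T(s) = K_p·G/(1+K_p·G) = 83.89/(0.357s + 1 + 83.89), with pole at s = −(1 + 83.89)/0.357 = −237.8.
τ = 1/237.8 = 0.004206 s, so 2% settling time ≈ 4τ = 0.0168 s.

T_s ≈ 0.0168 s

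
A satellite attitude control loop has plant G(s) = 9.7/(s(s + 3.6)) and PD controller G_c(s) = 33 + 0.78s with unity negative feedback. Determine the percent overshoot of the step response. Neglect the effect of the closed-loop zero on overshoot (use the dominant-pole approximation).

35.6%

Forward path: (33 + 0.78s)·9.7/(s(s+3.6)). The closed-loop characteristic equation is s² + (3.6 + 9.7·0.78)s + 9.7·33 = 0.
That is s² + 11.17s + 320.1 = 0, so ω_n = 17.89 rad/s and ζ = 11.17/(2·17.89) = 0.3121.
%OS = 100·exp(−πζ/√(1−ζ²)) = 35.6%.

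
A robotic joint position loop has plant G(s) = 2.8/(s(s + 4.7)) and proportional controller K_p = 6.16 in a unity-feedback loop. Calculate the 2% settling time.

T_s ≈ 1.7 s

Closed-loop characteristic equation: s² + 4.7s + 17.25 = 0, so ω_n = 4.153 rad/s and ζ = 4.7/(2·4.153) = 0.5658.
2% settling time T_s ≈ 4/(ζω_n) = 4/2.35 = 1.7 s.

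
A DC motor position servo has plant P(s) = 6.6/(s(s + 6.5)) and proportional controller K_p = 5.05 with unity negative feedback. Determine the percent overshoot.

From 1 + K_pP(s) = 0: s² + 6.5s + 33.33 = 0 ⇒ ω_n = 5.773, ζ = 0.5629.
%OS = 100·exp(−πζ/√(1−ζ²)) = 100·exp(−π·0.5629/√0.6831) = 11.8%.

11.8%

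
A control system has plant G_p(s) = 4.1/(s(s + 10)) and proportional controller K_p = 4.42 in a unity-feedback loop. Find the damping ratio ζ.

The closed-loop denominator is s(s+10) + 4.42·4.1 = s² + 10s + 18.12.
So ω_n² = 18.12 ⇒ ω_n = 4.257 rad/s, and ζ = 10/(2ω_n) = 1.17.

ζ = 1.17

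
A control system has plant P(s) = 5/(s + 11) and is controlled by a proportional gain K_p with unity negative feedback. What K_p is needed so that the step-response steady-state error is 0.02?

K_p = 108

The loop is type 0, so e_ss(step) = 1/(1 + K_pos) with K_pos = K_p·P(0).
P(0) = 0.4545. Require 1/(1 + K_p·0.4545) = 0.02, so 1 + 0.4545·K_p = 50.
K_p = (50 − 1)/0.4545 = 108.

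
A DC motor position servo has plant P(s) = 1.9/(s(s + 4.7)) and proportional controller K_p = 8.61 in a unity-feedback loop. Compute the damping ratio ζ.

1 + K_p·P(s) = 0 gives s² + 4.7s + 16.36 = 0.
Matching s² + 2ζω_n s + ω_n²: ω_n = √16.36 = 4.045 rad/s and 2ζω_n = 4.7, so ζ = 4.7/(2·4.045) = 0.581.

ζ = 0.581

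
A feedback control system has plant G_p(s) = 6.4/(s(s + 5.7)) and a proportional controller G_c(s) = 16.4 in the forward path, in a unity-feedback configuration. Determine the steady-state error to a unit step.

The open loop G_c(s)G_p(s) has a pole at the origin (type 1), so the static position error constant is infinite and e_ss = 1/(1+∞) = 0.

0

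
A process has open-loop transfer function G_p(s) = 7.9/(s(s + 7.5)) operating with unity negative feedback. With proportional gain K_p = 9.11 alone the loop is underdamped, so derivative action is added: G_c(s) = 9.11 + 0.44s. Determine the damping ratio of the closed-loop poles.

ζ = 0.647

Forward path: (9.11 + 0.44s)·7.9/(s(s+7.5)). The closed-loop characteristic equation is s² + (7.5 + 7.9·0.44)s + 7.9·9.11 = 0.
That is s² + 10.98s + 71.97 = 0, so ω_n = 8.483 rad/s and ζ = 10.98/(2·8.483) = 0.6469.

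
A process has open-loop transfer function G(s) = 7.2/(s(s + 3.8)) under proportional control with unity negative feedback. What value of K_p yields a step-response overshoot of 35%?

From %OS = 100·exp(−πζ/√(1−ζ²)) = 35%, ζ = −ln(0.35)/√(π²+ln²(0.35)) = 0.3169.
Characteristic equation s² + 3.8s + 7.2K_p = 0 gives ζ = 3.8/(2√(7.2K_p)).
Setting ζ = 0.3169: √(7.2K_p) = 3.8/(2·0.3169) = 5.995, so K_p = 35.94/7.2 = 4.99.

K_p = 4.99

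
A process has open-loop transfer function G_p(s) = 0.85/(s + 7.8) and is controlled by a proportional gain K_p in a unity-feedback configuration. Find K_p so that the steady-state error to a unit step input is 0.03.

Steady-state error for a unit step on this type-0 loop is 1/(1 + K_p·G_p(0)).
G_p(0) = 0.109. Require 1/(1 + K_p·0.109) = 0.03, so 1 + 0.109·K_p = 33.33.
K_p = (33.33 − 1)/0.109 = 297.

K_p = 297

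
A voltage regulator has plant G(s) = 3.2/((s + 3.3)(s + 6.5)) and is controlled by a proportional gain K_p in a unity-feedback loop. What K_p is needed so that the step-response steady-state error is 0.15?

K_p = 38

Steady-state error for a unit step on this type-0 loop is 1/(1 + K_p·G(0)).
G(0) = 0.1492. Require 1/(1 + K_p·0.1492) = 0.15, so 1 + 0.1492·K_p = 6.667.
K_p = (6.667 − 1)/0.1492 = 38.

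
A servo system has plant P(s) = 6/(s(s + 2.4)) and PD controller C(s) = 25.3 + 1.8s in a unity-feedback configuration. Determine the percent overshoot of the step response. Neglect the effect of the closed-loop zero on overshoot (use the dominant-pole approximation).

13.6%

Forward path: (25.3 + 1.8s)·6/(s(s+2.4)). The closed-loop characteristic equation is s² + (2.4 + 6·1.8)s + 6·25.3 = 0.
That is s² + 13.2s + 151.8 = 0, so ω_n = 12.32 rad/s and ζ = 13.2/(2·12.32) = 0.5357.
%OS = 100·exp(−πζ/√(1−ζ²)) = 13.6%.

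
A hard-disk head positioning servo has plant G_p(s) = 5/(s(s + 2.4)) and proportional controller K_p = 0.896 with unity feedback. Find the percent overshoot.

11.5%

From 1 + K_pG_p(s) = 0: s² + 2.4s + 4.48 = 0 ⇒ ω_n = 2.117, ζ = 0.5669.
%OS = 100·exp(−πζ/√(1−ζ²)) = 100·exp(−π·0.5669/√0.6786) = 11.5%.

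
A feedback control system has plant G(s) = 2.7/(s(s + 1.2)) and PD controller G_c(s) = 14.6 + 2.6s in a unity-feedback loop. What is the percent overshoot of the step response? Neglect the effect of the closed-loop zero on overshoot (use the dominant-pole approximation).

Forward path: (14.6 + 2.6s)·2.7/(s(s+1.2)). The closed-loop characteristic equation is s² + (1.2 + 2.7·2.6)s + 2.7·14.6 = 0.
That is s² + 8.22s + 39.42 = 0, so ω_n = 6.279 rad/s and ζ = 8.22/(2·6.279) = 0.6546.
%OS = 100·exp(−πζ/√(1−ζ²)) = 6.58%.

6.58%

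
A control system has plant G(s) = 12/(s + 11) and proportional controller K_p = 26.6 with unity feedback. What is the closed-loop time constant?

Closed-loop transfer function: T(s) = K_p·G(s)/(1 + K_p·G(s)) = 319.2/(s + 11 + 319.2) = 319.2/(s + 330.2).
Time constant τ = 1/330.2 = 0.00303 s.

τ = 0.00303 s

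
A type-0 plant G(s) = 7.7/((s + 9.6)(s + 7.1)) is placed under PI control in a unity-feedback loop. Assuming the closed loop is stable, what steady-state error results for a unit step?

0

The PI controller's integrator makes the forward path type 1, so e_ss to a step is zero.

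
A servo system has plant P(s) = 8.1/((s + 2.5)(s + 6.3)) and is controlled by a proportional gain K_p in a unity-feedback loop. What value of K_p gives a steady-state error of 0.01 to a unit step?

K_p = 193

The loop is type 0, so e_ss(step) = 1/(1 + K_pos) with K_pos = K_p·P(0).
P(0) = 0.5143. Require 1/(1 + K_p·0.5143) = 0.01, so 1 + 0.5143·K_p = 100.
K_p = (100 − 1)/0.5143 = 193.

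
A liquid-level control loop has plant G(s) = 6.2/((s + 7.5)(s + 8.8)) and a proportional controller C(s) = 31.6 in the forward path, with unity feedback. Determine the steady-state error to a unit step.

0.252

The loop is type 0. Static position error constant K_pos = C(0)·G(0) = 31.6·0.09394 = 2.968.
Steady-state error to a unit step: e_ss = 1/(1+K_pos) = 1/3.968 = 0.252.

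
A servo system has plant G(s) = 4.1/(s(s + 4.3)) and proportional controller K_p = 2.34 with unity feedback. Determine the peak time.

The closed-loop denominator s² + 4.3s + 9.594 gives ω_n = √9.594 = 3.097 and ζ = 4.3/(2ω_n) = 0.6941.
Damped frequency ω_d = ω_n√(1−ζ²) = 2.23 rad/s, so peak time T_p = π/ω_d = 1.41 s.

T_p = 1.41 s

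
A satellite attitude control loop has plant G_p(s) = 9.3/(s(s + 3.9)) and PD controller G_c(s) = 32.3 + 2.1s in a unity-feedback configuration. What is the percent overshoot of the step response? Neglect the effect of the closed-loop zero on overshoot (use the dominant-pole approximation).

Forward path: (32.3 + 2.1s)·9.3/(s(s+3.9)). The closed-loop characteristic equation is s² + (3.9 + 9.3·2.1)s + 9.3·32.3 = 0.
That is s² + 23.43s + 300.4 = 0, so ω_n = 17.33 rad/s and ζ = 23.43/(2·17.33) = 0.6759.
%OS = 100·exp(−πζ/√(1−ζ²)) = 5.61%.

5.61%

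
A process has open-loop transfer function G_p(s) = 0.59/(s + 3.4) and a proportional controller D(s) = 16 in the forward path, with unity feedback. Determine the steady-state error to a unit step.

The loop is type 0. Static position error constant K_pos = D(0)·G_p(0) = 16·0.1735 = 2.776.
Steady-state error to a unit step: e_ss = 1/(1+K_pos) = 1/3.776 = 0.265.

0.265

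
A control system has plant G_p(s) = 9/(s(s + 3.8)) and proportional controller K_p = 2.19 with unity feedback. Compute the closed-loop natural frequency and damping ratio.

ω_n = 4.44 rad/s, ζ = 0.428

The closed-loop denominator is s(s+3.8) + 2.19·9 = s² + 3.8s + 19.71.
Matching s² + 2ζω_n s + ω_n²: ω_n = √19.71 = 4.44 rad/s and 2ζω_n = 3.8, so ζ = 3.8/(2·4.44) = 0.428.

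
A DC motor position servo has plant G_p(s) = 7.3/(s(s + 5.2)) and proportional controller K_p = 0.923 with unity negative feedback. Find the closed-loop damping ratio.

The closed-loop denominator is s(s+5.2) + 0.923·7.3 = s² + 5.2s + 6.738.
So ω_n² = 6.738 ⇒ ω_n = 2.596 rad/s, and ζ = 5.2/(2ω_n) = 1.

ζ = 1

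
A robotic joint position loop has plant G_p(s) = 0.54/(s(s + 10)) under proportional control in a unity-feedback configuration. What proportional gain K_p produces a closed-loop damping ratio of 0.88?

K_p = 59.8

Closed-loop characteristic equation: s² + 10s + K_p·0.54 = 0.
So ω_n = √(0.54K_p) and 2ζω_n = 10, giving ζ = 10/(2√(0.54K_p)).
Setting ζ = 0.88: √(0.54K_p) = 10/(2·0.88) = 5.682, so K_p = 32.28/0.54 = 59.8.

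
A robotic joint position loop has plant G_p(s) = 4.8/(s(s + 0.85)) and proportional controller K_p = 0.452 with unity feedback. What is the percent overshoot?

From 1 + K_pG_p(s) = 0: s² + 0.85s + 2.17 = 0 ⇒ ω_n = 1.473, ζ = 0.2885.
%OS = 100·exp(−πζ/√(1−ζ²)) = 100·exp(−π·0.2885/√0.9167) = 38.8%.

38.8%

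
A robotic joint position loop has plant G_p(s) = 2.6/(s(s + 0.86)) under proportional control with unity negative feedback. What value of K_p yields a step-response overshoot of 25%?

From %OS = 100·exp(−πζ/√(1−ζ²)) = 25%, ζ = −ln(0.25)/√(π²+ln²(0.25)) = 0.4037.
Characteristic equation s² + 0.86s + 2.6K_p = 0 gives ζ = 0.86/(2√(2.6K_p)).
Setting ζ = 0.4037: √(2.6K_p) = 0.86/(2·0.4037) = 1.065, so K_p = 1.134/2.6 = 0.436.

K_p = 0.436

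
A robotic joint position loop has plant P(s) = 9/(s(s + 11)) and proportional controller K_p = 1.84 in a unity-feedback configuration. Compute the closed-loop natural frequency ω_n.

ω_n = 4.07 rad/s

With unity feedback the closed-loop characteristic equation is s² + 11s + 1.84·9 = s² + 11s + 16.56 = 0.
So ω_n² = 16.56 ⇒ ω_n = 4.069 rad/s, and ζ = 11/(2ω_n) = 1.35.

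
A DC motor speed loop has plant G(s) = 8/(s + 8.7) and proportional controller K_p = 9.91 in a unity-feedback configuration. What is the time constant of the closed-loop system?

Closed-loop transfer function: T(s) = K_p·G(s)/(1 + K_p·G(s)) = 79.28/(s + 8.7 + 79.28) = 79.28/(s + 87.98).
Time constant τ = 1/87.98 = 0.0114 s.

τ = 0.0114 s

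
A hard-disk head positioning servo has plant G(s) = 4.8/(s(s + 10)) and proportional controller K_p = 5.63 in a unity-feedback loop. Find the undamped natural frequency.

With unity feedback the closed-loop characteristic equation is s² + 10s + 5.63·4.8 = s² + 10s + 27.02 = 0.
Matching s² + 2ζω_n s + ω_n²: ω_n = √27.02 = 5.198 rad/s and 2ζω_n = 10, so ζ = 10/(2·5.198) = 0.962.

ω_n = 5.2 rad/s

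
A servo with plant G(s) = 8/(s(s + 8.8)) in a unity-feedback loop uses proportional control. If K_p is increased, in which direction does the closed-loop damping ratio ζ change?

decrease

ζ = 8.8/(2√(8K_p)); increasing K_p raises the denominator, so ζ falls.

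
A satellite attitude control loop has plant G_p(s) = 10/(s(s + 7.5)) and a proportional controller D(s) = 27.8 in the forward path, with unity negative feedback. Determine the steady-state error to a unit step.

The open loop D(s)G_p(s) has a pole at the origin (type 1), so the static position error constant is infinite and e_ss = 1/(1+∞) = 0.

0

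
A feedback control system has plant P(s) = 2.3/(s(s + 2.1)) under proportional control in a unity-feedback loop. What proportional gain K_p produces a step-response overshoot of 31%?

From %OS = 100·exp(−πζ/√(1−ζ²)) = 31%, ζ = −ln(0.31)/√(π²+ln²(0.31)) = 0.3493.
Characteristic equation s² + 2.1s + 2.3K_p = 0 gives ζ = 2.1/(2√(2.3K_p)).
Setting ζ = 0.3493: √(2.3K_p) = 2.1/(2·0.3493) = 3.006, so K_p = 9.035/2.3 = 3.93.

K_p = 3.93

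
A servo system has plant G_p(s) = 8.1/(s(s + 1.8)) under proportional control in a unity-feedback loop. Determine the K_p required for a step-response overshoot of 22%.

K_p = 0.531

From %OS = 100·exp(−πζ/√(1−ζ²)) = 22%, ζ = −ln(0.22)/√(π²+ln²(0.22)) = 0.4342.
Characteristic equation s² + 1.8s + 8.1K_p = 0 gives ζ = 1.8/(2√(8.1K_p)).
Setting ζ = 0.4342: √(8.1K_p) = 1.8/(2·0.4342) = 2.073, so K_p = 4.297/8.1 = 0.531.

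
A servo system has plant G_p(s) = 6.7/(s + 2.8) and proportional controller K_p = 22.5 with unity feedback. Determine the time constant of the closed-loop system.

τ = 0.00651 s

Closed-loop transfer function: T(s) = K_p·G_p(s)/(1 + K_p·G_p(s)) = 150.8/(s + 2.8 + 150.8) = 150.8/(s + 153.6).
Time constant τ = 1/153.6 = 0.00651 s.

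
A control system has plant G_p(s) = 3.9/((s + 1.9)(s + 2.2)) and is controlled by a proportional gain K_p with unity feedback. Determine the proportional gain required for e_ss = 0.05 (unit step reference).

K_p = 20.4

The loop is type 0, so e_ss(step) = 1/(1 + K_pos) with K_pos = K_p·G_p(0).
G_p(0) = 0.933. Require 1/(1 + K_p·0.933) = 0.05, so 1 + 0.933·K_p = 20.
K_p = (20 − 1)/0.933 = 20.4.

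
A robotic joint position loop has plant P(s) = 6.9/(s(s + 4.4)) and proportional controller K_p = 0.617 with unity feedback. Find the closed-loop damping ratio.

ζ = 1.07

The closed-loop denominator is s(s+4.4) + 0.617·6.9 = s² + 4.4s + 4.257.
So ω_n² = 4.257 ⇒ ω_n = 2.063 rad/s, and ζ = 4.4/(2ω_n) = 1.07.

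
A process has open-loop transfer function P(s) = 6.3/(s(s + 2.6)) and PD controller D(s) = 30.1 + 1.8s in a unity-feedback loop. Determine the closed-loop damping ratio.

ζ = 0.506

Forward path: (30.1 + 1.8s)·6.3/(s(s+2.6)). The closed-loop characteristic equation is s² + (2.6 + 6.3·1.8)s + 6.3·30.1 = 0.
That is s² + 13.94s + 189.6 = 0, so ω_n = 13.77 rad/s and ζ = 13.94/(2·13.77) = 0.5062.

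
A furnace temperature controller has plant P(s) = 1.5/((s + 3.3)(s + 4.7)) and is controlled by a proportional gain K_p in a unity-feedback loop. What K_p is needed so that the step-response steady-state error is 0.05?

K_p = 196

For a type-0 loop with proportional control, e_ss = 1/(1 + K_p·P(0)).
P(0) = 0.09671. Require 1/(1 + K_p·0.09671) = 0.05, so 1 + 0.09671·K_p = 20.
K_p = (20 − 1)/0.09671 = 196.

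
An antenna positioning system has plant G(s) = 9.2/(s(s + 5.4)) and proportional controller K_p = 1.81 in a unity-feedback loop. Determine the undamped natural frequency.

ω_n = 4.08 rad/s

With unity feedback the closed-loop characteristic equation is s² + 5.4s + 1.81·9.2 = s² + 5.4s + 16.65 = 0.
Matching s² + 2ζω_n s + ω_n²: ω_n = √16.65 = 4.081 rad/s and 2ζω_n = 5.4, so ζ = 5.4/(2·4.081) = 0.662.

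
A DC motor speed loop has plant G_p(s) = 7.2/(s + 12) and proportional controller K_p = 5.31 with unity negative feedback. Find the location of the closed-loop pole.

s = -50.23

Closed-loop transfer function: T(s) = K_p·G_p(s)/(1 + K_p·G_p(s)) = 38.23/(s + 12 + 38.23) = 38.23/(s + 50.23).
The closed-loop pole is at s = −50.23.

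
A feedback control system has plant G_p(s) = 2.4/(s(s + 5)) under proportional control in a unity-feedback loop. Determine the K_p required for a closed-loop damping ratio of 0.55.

K_p = 8.61

Closed-loop characteristic equation: s² + 5s + K_p·2.4 = 0.
So ω_n = √(2.4K_p) and 2ζω_n = 5, giving ζ = 5/(2√(2.4K_p)).
Setting ζ = 0.55: √(2.4K_p) = 5/(2·0.55) = 4.545, so K_p = 20.66/2.4 = 8.61.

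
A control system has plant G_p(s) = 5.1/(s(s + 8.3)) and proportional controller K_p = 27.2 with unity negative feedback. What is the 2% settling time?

The closed-loop denominator s² + 8.3s + 138.7 gives ω_n = √138.7 = 11.78 and ζ = 8.3/(2ω_n) = 0.3524.
2% settling time T_s ≈ 4/(ζω_n) = 4/4.15 = 0.964 s.

T_s ≈ 0.964 s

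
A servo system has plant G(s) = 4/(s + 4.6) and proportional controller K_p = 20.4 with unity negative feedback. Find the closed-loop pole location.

Closed-loop transfer function: T(s) = K_p·G(s)/(1 + K_p·G(s)) = 81.6/(s + 4.6 + 81.6) = 81.6/(s + 86.2).
The closed-loop pole is at s = −86.2.

s = -86.2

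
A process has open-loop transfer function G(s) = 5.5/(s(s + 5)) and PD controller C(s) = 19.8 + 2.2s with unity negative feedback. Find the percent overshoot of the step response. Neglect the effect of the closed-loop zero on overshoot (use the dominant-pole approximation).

Forward path: (19.8 + 2.2s)·5.5/(s(s+5)). The closed-loop characteristic equation is s² + (5 + 5.5·2.2)s + 5.5·19.8 = 0.
That is s² + 17.1s + 108.9 = 0, so ω_n = 10.44 rad/s and ζ = 17.1/(2·10.44) = 0.8193.
%OS = 100·exp(−πζ/√(1−ζ²)) = 1.12%.

1.12%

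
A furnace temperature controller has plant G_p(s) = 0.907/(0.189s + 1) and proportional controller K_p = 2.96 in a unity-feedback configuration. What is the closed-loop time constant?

τ = 0.0513 s

Closed loop: T(s) = K_p·G_p/(1+K_p·G_p) = 2.685/(0.189s + 1 + 2.685), with pole at s = −(1 + 2.685)/0.189 = −19.5.
Closed-loop time constant τ = 1/19.5 = 0.0513 s.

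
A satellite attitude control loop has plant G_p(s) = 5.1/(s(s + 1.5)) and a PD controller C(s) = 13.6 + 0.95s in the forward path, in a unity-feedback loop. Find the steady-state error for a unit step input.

The open loop C(s)G_p(s) has a pole at the origin (type 1), so the static position error constant is infinite and e_ss = 1/(1+∞) = 0.

0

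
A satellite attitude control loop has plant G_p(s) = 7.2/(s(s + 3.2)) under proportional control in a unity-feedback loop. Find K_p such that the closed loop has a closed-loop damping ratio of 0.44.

K_p = 1.84

Closed-loop characteristic equation: s² + 3.2s + K_p·7.2 = 0.
So ω_n = √(7.2K_p) and 2ζω_n = 3.2, giving ζ = 3.2/(2√(7.2K_p)).
Setting ζ = 0.44: √(7.2K_p) = 3.2/(2·0.44) = 3.636, so K_p = 13.22/7.2 = 1.84.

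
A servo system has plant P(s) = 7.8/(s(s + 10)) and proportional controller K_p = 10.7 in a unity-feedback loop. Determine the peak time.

From 1 + K_pP(s) = 0: s² + 10s + 83.46 = 0 ⇒ ω_n = 9.136, ζ = 0.5473.
Damped frequency ω_d = ω_n√(1−ζ²) = 7.646 rad/s, so peak time T_p = π/ω_d = 0.411 s.

T_p = 0.411 s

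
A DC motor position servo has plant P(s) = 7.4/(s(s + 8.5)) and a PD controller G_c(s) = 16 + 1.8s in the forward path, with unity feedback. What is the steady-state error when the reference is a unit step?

0

The open loop G_c(s)P(s) has a pole at the origin (type 1), so the static position error constant is infinite and e_ss = 1/(1+∞) = 0.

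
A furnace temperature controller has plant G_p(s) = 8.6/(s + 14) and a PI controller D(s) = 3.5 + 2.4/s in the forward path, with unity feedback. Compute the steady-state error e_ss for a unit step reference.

The open loop D(s)G_p(s) has a pole at the origin (type 1), so the static position error constant is infinite and e_ss = 1/(1+∞) = 0.

0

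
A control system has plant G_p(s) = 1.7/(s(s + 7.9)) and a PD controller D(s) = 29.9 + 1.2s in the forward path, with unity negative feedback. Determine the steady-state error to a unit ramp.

0.155

The loop has one pole at the origin (type 1). Velocity error constant K_v = lim_{s→0} s·D(s)G_p(s) = 29.9·1.7/7.9 = 6.434.
Steady-state error to a unit ramp: e_ss = 1/K_v = 0.155.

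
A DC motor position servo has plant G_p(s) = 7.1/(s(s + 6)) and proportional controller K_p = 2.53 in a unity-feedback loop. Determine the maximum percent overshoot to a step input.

The closed-loop denominator s² + 6s + 17.96 gives ω_n = √17.96 = 4.238 and ζ = 6/(2ω_n) = 0.7078.
%OS = 100·exp(−πζ/√(1−ζ²)) = 100·exp(−π·0.7078/√0.499) = 4.29%.

4.29%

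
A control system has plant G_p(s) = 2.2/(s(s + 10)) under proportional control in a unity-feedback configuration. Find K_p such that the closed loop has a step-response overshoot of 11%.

From %OS = 100·exp(−πζ/√(1−ζ²)) = 11%, ζ = −ln(0.11)/√(π²+ln²(0.11)) = 0.5749.
Characteristic equation s² + 10s + 2.2K_p = 0 gives ζ = 10/(2√(2.2K_p)).
Setting ζ = 0.5749: √(2.2K_p) = 10/(2·0.5749) = 8.697, so K_p = 75.64/2.2 = 34.4.

K_p = 34.4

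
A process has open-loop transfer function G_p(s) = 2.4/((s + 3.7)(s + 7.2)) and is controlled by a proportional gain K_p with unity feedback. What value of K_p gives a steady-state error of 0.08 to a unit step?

Steady-state error for a unit step on this type-0 loop is 1/(1 + K_p·G_p(0)).
G_p(0) = 0.09009. Require 1/(1 + K_p·0.09009) = 0.08, so 1 + 0.09009·K_p = 12.5.
K_p = (12.5 − 1)/0.09009 = 128.

K_p = 128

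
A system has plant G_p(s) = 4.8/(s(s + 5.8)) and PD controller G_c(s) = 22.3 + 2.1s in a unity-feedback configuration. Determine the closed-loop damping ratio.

Forward path: (22.3 + 2.1s)·4.8/(s(s+5.8)). The closed-loop characteristic equation is s² + (5.8 + 4.8·2.1)s + 4.8·22.3 = 0.
That is s² + 15.88s + 107 = 0, so ω_n = 10.35 rad/s and ζ = 15.88/(2·10.35) = 0.7674.

ζ = 0.767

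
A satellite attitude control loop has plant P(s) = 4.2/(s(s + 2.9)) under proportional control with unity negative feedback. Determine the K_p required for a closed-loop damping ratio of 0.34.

K_p = 4.33

Closed-loop characteristic equation: s² + 2.9s + K_p·4.2 = 0.
So ω_n = √(4.2K_p) and 2ζω_n = 2.9, giving ζ = 2.9/(2√(4.2K_p)).
Setting ζ = 0.34: √(4.2K_p) = 2.9/(2·0.34) = 4.265, so K_p = 18.19/4.2 = 4.33.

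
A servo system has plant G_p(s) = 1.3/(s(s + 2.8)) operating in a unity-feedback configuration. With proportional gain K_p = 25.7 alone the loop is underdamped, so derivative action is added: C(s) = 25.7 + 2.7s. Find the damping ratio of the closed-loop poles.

Forward path: (25.7 + 2.7s)·1.3/(s(s+2.8)). The closed-loop characteristic equation is s² + (2.8 + 1.3·2.7)s + 1.3·25.7 = 0.
That is s² + 6.31s + 33.41 = 0, so ω_n = 5.78 rad/s and ζ = 6.31/(2·5.78) = 0.5458.

ζ = 0.546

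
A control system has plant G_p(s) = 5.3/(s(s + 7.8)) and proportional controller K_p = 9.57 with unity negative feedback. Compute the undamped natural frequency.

ω_n = 7.12 rad/s

With unity feedback the closed-loop characteristic equation is s² + 7.8s + 9.57·5.3 = s² + 7.8s + 50.72 = 0.
Matching s² + 2ζω_n s + ω_n²: ω_n = √50.72 = 7.122 rad/s and 2ζω_n = 7.8, so ζ = 7.8/(2·7.122) = 0.548.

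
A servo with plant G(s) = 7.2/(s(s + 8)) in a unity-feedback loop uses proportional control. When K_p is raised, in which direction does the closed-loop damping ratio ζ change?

decrease

ζ = 8/(2√(7.2K_p)); increasing K_p raises the denominator, so ζ falls.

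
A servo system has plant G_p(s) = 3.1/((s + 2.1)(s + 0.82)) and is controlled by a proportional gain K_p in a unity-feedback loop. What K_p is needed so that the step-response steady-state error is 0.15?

K_p = 3.15

The loop is type 0, so e_ss(step) = 1/(1 + K_pos) with K_pos = K_p·G_p(0).
G_p(0) = 1.8. Require 1/(1 + K_p·1.8) = 0.15, so 1 + 1.8·K_p = 6.667.
K_p = (6.667 − 1)/1.8 = 3.15.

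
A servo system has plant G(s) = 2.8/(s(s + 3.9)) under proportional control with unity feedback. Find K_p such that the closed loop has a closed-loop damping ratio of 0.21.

K_p = 30.8

Closed-loop characteristic equation: s² + 3.9s + K_p·2.8 = 0.
So ω_n = √(2.8K_p) and 2ζω_n = 3.9, giving ζ = 3.9/(2√(2.8K_p)).
Setting ζ = 0.21: √(2.8K_p) = 3.9/(2·0.21) = 9.286, so K_p = 86.22/2.8 = 30.8.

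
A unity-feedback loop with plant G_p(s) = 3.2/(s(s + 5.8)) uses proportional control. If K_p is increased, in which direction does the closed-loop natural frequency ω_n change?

ω_n = √(3.2·K_p), which grows with K_p.

increase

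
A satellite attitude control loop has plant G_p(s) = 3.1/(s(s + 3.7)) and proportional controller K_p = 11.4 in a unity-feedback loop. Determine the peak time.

The closed-loop denominator s² + 3.7s + 35.34 gives ω_n = √35.34 = 5.945 and ζ = 3.7/(2ω_n) = 0.3112.
Damped frequency ω_d = ω_n√(1−ζ²) = 5.65 rad/s, so peak time T_p = π/ω_d = 0.556 s.

T_p = 0.556 s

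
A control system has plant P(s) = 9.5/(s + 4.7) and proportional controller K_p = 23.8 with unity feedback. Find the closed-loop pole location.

Closed-loop transfer function: T(s) = K_p·P(s)/(1 + K_p·P(s)) = 226.1/(s + 4.7 + 226.1) = 226.1/(s + 230.8).
The closed-loop pole is at s = −230.8.

s = -230.8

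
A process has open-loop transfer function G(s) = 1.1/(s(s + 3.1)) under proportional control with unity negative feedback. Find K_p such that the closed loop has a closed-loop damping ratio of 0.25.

K_p = 34.9

Closed-loop characteristic equation: s² + 3.1s + K_p·1.1 = 0.
So ω_n = √(1.1K_p) and 2ζω_n = 3.1, giving ζ = 3.1/(2√(1.1K_p)).
Setting ζ = 0.25: √(1.1K_p) = 3.1/(2·0.25) = 6.2, so K_p = 38.44/1.1 = 34.9.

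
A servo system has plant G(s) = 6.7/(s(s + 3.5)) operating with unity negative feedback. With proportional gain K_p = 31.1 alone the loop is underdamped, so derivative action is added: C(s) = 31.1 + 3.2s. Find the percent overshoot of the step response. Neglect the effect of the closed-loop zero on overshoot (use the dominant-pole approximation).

0.457%

Forward path: (31.1 + 3.2s)·6.7/(s(s+3.5)). The closed-loop characteristic equation is s² + (3.5 + 6.7·3.2)s + 6.7·31.1 = 0.
That is s² + 24.94s + 208.4 = 0, so ω_n = 14.44 rad/s and ζ = 24.94/(2·14.44) = 0.8639.
%OS = 100·exp(−πζ/√(1−ζ²)) = 0.457%.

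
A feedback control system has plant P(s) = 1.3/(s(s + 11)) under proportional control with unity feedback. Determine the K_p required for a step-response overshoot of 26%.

K_p = 150

From %OS = 100·exp(−πζ/√(1−ζ²)) = 26%, ζ = −ln(0.26)/√(π²+ln²(0.26)) = 0.3941.
Characteristic equation s² + 11s + 1.3K_p = 0 gives ζ = 11/(2√(1.3K_p)).
Setting ζ = 0.3941: √(1.3K_p) = 11/(2·0.3941) = 13.96, so K_p = 194.8/1.3 = 150.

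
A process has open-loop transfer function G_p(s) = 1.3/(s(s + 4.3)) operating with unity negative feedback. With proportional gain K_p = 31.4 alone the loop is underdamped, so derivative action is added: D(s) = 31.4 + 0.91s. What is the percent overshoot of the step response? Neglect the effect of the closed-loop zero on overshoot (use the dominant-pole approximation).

22.5%

Forward path: (31.4 + 0.91s)·1.3/(s(s+4.3)). The closed-loop characteristic equation is s² + (4.3 + 1.3·0.91)s + 1.3·31.4 = 0.
That is s² + 5.483s + 40.82 = 0, so ω_n = 6.389 rad/s and ζ = 5.483/(2·6.389) = 0.4291.
%OS = 100·exp(−πζ/√(1−ζ²)) = 22.5%.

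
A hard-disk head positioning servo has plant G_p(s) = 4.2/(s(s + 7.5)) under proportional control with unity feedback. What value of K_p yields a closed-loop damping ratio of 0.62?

Closed-loop characteristic equation: s² + 7.5s + K_p·4.2 = 0.
So ω_n = √(4.2K_p) and 2ζω_n = 7.5, giving ζ = 7.5/(2√(4.2K_p)).
Setting ζ = 0.62: √(4.2K_p) = 7.5/(2·0.62) = 6.048, so K_p = 36.58/4.2 = 8.71.

K_p = 8.71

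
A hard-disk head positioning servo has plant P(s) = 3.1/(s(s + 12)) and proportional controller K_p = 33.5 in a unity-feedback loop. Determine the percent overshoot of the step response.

The closed-loop denominator s² + 12s + 103.9 gives ω_n = √103.9 = 10.19 and ζ = 12/(2ω_n) = 0.5888.
%OS = 100·exp(−πζ/√(1−ζ²)) = 100·exp(−π·0.5888/√0.6533) = 10.1%.

10.1%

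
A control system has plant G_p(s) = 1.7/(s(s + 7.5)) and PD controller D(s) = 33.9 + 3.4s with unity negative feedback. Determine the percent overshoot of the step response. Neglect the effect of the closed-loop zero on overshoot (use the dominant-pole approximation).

0.345%

Forward path: (33.9 + 3.4s)·1.7/(s(s+7.5)). The closed-loop characteristic equation is s² + (7.5 + 1.7·3.4)s + 1.7·33.9 = 0.
That is s² + 13.28s + 57.63 = 0, so ω_n = 7.591 rad/s and ζ = 13.28/(2·7.591) = 0.8747.
%OS = 100·exp(−πζ/√(1−ζ²)) = 0.345%.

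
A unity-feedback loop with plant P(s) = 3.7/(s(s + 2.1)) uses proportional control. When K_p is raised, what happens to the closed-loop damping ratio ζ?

ζ = 2.1/(2√(3.7K_p)); increasing K_p raises the denominator, so ζ falls.

decrease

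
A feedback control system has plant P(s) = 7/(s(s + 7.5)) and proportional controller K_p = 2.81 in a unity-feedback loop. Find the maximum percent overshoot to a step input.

0.691%

The closed-loop denominator s² + 7.5s + 19.67 gives ω_n = √19.67 = 4.435 and ζ = 7.5/(2ω_n) = 0.8455.
%OS = 100·exp(−πζ/√(1−ζ²)) = 100·exp(−π·0.8455/√0.2851) = 0.691%.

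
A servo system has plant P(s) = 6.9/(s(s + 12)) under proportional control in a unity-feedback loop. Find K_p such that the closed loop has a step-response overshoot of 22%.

K_p = 27.7

From %OS = 100·exp(−πζ/√(1−ζ²)) = 22%, ζ = −ln(0.22)/√(π²+ln²(0.22)) = 0.4342.
Characteristic equation s² + 12s + 6.9K_p = 0 gives ζ = 12/(2√(6.9K_p)).
Setting ζ = 0.4342: √(6.9K_p) = 12/(2·0.4342) = 13.82, so K_p = 191/6.9 = 27.7.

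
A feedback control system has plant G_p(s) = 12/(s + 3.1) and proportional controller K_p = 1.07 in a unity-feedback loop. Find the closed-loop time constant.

τ = 0.0627 s

Closed-loop transfer function: T(s) = K_p·G_p(s)/(1 + K_p·G_p(s)) = 12.84/(s + 3.1 + 12.84) = 12.84/(s + 15.94).
Time constant τ = 1/15.94 = 0.0627 s.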